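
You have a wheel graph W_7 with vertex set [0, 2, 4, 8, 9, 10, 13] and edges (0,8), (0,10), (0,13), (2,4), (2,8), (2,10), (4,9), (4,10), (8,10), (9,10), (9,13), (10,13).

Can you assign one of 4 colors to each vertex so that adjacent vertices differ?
Yes, G is 4-colorable

A valid 4-coloring: color 1: [10]; color 2: [0, 2, 9]; color 3: [4, 8, 13].
(χ(G) = 3 ≤ 4.)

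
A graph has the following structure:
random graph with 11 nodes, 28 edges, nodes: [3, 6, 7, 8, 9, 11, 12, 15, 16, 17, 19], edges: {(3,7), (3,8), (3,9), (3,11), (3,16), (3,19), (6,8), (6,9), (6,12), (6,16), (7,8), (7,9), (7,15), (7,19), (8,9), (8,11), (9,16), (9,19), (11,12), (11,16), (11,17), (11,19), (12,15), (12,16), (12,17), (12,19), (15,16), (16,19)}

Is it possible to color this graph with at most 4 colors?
Suppose a proper 4-coloring c exists. The clique [3, 7, 8, 9] takes 4 distinct colors; by symmetry let c(3) = 1, c(7) = 2, c(8) = 3, c(9) = 4.
- Vertex 19: neighbors [3, 7, 9] already have colors [1, 2, 4] ⇒ c(19) = 3.
- Vertex 16: neighbors [3, 19, 9] already have colors [1, 3, 4] ⇒ c(16) = 2.
- Vertex 11: neighbors [3, 16, 8] already have colors [1, 2, 3] ⇒ c(11) = 4.
- Vertex 12: neighbors [16, 19, 11] already have colors [2, 3, 4] ⇒ c(12) = 1.
- Vertex 6: neighbors [12, 16, 8, 9] already have colors [1, 2, 3, 4] — all 4 colors blocked. Contradiction.
The forced assignments end in a contradiction, so G has no proper 4-coloring (χ ≥ 5).

No, G is not 4-colorable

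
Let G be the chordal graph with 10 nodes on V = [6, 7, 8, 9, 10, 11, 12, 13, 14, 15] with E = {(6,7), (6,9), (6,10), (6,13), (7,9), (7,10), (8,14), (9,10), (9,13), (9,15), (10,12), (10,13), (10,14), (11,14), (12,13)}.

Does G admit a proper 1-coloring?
The clique on vertices [6, 9, 10, 13] has size 4 > 1, so it alone needs 4 colors.

No, G is not 1-colorable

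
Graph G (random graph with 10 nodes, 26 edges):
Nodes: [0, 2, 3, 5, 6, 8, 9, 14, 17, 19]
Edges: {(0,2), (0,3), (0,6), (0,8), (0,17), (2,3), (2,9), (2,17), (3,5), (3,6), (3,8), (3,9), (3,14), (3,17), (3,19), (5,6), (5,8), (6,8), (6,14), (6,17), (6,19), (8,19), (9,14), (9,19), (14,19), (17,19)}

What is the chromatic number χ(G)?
χ(G) = 5

Clique number ω(G) = 4 (lower bound: χ ≥ ω).
Suppose a proper 4-coloring c exists. The clique [0, 2, 3, 17] takes 4 distinct colors; by symmetry let c(0) = 1, c(2) = 2, c(3) = 3, c(17) = 4.
- Vertex 6: neighbors [0, 3, 17] already have colors [1, 3, 4] ⇒ c(6) = 2.
- Vertex 19: neighbors [6, 3, 17] already have colors [2, 3, 4] ⇒ c(19) = 1.
- Vertex 8: neighbors [0, 6, 3] already have colors [1, 2, 3] ⇒ c(8) = 4.
- Vertex 9: neighbors [19, 2, 3] already have colors [1, 2, 3] ⇒ c(9) = 4.
- Vertex 14: neighbors [19, 6, 3, 9] already have colors [1, 2, 3, 4] — all 4 colors blocked. Contradiction.
The forced assignments end in a contradiction, so G has no proper 4-coloring (χ ≥ 5).
The coloring below uses 5 colors, so χ(G) = 5.
A valid 5-coloring: color 1: [3]; color 2: [6, 9]; color 3: [0, 5, 19]; color 4: [2, 8, 14]; color 5: [17].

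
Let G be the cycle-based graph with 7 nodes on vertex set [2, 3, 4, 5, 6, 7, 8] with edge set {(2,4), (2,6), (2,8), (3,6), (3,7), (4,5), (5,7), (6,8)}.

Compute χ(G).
Clique number ω(G) = 3 (lower bound: χ ≥ ω).
The clique on [2, 6, 8] has size 3, forcing χ ≥ 3, and the coloring below uses 3 colors, so χ(G) = 3.
A valid 3-coloring: color 1: [4, 6, 7]; color 2: [2, 3, 5]; color 3: [8].

χ(G) = 3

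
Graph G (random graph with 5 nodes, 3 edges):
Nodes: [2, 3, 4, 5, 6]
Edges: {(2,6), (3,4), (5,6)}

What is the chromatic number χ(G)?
Clique number ω(G) = 2 (lower bound: χ ≥ ω).
The graph is bipartite (no odd cycle), so 2 colors suffice: χ(G) = 2.
A valid 2-coloring: color 1: [4, 6]; color 2: [2, 3, 5].

χ(G) = 2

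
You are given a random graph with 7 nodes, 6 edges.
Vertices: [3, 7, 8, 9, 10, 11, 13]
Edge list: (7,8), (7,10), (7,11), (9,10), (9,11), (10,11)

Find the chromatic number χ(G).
Clique number ω(G) = 3 (lower bound: χ ≥ ω).
The clique on [9, 10, 11] has size 3, forcing χ ≥ 3, and the coloring below uses 3 colors, so χ(G) = 3.
A valid 3-coloring: color 1: [3, 8, 11, 13]; color 2: [7, 9]; color 3: [10].

χ(G) = 3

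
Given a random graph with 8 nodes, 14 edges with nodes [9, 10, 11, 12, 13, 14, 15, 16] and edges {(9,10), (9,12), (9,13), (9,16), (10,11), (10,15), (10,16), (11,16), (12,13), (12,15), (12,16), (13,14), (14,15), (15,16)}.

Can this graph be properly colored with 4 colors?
A valid 4-coloring: color 1: [13, 16]; color 2: [9, 11, 15]; color 3: [10, 12, 14].
(χ(G) = 3 ≤ 4.)

Yes, G is 4-colorable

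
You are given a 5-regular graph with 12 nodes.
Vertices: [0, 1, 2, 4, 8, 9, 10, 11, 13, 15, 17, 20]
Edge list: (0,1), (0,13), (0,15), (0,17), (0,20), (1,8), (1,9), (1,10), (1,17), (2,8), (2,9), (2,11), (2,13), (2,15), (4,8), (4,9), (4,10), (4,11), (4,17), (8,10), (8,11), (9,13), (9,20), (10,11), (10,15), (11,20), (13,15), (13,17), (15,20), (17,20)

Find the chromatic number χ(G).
Clique number ω(G) = 4 (lower bound: χ ≥ ω).
The clique on [4, 8, 10, 11] has size 4, forcing χ ≥ 4, and the coloring below uses 4 colors, so χ(G) = 4.
A valid 4-coloring: color 1: [8, 9, 15, 17]; color 2: [0, 2, 10]; color 3: [1, 4, 13, 20]; color 4: [11].

χ(G) = 4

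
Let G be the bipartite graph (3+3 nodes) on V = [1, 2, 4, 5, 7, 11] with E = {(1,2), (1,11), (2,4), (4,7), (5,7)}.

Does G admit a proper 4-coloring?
Yes, G is 4-colorable

A valid 4-coloring: color 1: [2, 7, 11]; color 2: [1, 4, 5].
(χ(G) = 2 ≤ 4.)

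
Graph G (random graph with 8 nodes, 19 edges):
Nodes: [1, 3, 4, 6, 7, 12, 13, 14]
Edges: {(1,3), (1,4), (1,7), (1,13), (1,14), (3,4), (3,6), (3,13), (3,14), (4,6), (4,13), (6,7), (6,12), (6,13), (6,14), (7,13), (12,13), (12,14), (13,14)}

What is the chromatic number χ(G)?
χ(G) = 4

Clique number ω(G) = 4 (lower bound: χ ≥ ω).
The clique on [1, 3, 4, 13] has size 4, forcing χ ≥ 4, and the coloring below uses 4 colors, so χ(G) = 4.
A valid 4-coloring: color 1: [13]; color 2: [1, 6]; color 3: [4, 7, 14]; color 4: [3, 12].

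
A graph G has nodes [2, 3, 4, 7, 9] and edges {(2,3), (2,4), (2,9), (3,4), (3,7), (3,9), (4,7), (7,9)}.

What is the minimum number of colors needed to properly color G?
χ(G) = 3

Clique number ω(G) = 3 (lower bound: χ ≥ ω).
The clique on [2, 3, 9] has size 3, forcing χ ≥ 3, and the coloring below uses 3 colors, so χ(G) = 3.
A valid 3-coloring: color 1: [3]; color 2: [2, 7]; color 3: [4, 9].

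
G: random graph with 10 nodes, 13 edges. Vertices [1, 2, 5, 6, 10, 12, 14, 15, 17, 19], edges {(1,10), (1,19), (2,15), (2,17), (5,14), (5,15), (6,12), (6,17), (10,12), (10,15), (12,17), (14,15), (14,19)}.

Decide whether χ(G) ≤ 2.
The clique on vertices [6, 12, 17] has size 3 > 2, so it alone needs 3 colors.

No, G is not 2-colorable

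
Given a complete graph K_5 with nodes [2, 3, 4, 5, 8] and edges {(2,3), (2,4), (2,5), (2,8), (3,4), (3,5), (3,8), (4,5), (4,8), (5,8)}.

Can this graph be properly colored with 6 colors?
Yes, G is 6-colorable

A valid 6-coloring: color 1: [2]; color 2: [3]; color 3: [4]; color 4: [5]; color 5: [8].
(χ(G) = 5 ≤ 6.)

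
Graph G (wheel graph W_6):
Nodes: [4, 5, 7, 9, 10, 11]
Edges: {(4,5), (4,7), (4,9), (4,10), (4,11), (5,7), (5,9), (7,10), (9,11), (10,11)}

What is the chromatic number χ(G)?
χ(G) = 4

Clique number ω(G) = 3 (lower bound: χ ≥ ω).
Odd cycle [7, 5, 9, 11, 10] needs 3 colors (χ ≥ 3).
Vertex 4 is adjacent to every vertex of [5, 7, 9, 10, 11], which already need 3 colors among themselves, so 4 needs a new color (χ ≥ 4).
The coloring below uses 4 colors, so χ(G) = 4.
A valid 4-coloring: color 1: [4]; color 2: [7, 11]; color 3: [5, 10]; color 4: [9].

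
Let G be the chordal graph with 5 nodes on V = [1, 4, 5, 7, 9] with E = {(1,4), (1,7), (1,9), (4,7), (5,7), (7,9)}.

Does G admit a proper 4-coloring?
Yes, G is 4-colorable

A valid 4-coloring: color 1: [7]; color 2: [1, 5]; color 3: [4, 9].
(χ(G) = 3 ≤ 4.)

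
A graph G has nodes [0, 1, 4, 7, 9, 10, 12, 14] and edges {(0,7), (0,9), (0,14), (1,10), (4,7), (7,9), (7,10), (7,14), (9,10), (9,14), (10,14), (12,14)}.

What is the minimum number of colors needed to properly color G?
χ(G) = 4

Clique number ω(G) = 4 (lower bound: χ ≥ ω).
The clique on [0, 7, 9, 14] has size 4, forcing χ ≥ 4, and the coloring below uses 4 colors, so χ(G) = 4.
A valid 4-coloring: color 1: [1, 7, 12]; color 2: [4, 14]; color 3: [0, 10]; color 4: [9].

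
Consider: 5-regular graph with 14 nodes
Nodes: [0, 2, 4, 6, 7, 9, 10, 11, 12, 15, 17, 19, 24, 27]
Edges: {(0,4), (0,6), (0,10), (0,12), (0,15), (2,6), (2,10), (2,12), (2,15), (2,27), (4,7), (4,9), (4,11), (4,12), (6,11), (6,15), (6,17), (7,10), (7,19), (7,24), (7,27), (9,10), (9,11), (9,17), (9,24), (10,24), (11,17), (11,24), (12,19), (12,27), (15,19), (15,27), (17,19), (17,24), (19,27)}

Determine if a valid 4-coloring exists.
A valid 4-coloring: color 1: [6, 7, 9, 12]; color 2: [0, 2, 19, 24]; color 3: [10, 11, 27]; color 4: [4, 15, 17].
(χ(G) = 4 ≤ 4.)

Yes, G is 4-colorable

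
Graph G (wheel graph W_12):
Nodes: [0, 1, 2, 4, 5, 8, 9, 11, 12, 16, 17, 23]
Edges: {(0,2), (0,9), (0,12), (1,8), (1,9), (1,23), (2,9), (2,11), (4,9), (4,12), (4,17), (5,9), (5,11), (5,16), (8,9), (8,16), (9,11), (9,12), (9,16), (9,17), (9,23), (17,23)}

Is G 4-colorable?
Yes, G is 4-colorable

A valid 4-coloring: color 1: [9]; color 2: [2, 5, 8, 12, 17]; color 3: [0, 1, 4, 11, 16]; color 4: [23].
(χ(G) = 4 ≤ 4.)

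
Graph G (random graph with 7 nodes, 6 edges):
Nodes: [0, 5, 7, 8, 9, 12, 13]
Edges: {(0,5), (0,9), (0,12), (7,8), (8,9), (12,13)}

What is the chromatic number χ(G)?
χ(G) = 2

Clique number ω(G) = 2 (lower bound: χ ≥ ω).
The graph is bipartite (no odd cycle), so 2 colors suffice: χ(G) = 2.
A valid 2-coloring: color 1: [0, 8, 13]; color 2: [5, 7, 9, 12].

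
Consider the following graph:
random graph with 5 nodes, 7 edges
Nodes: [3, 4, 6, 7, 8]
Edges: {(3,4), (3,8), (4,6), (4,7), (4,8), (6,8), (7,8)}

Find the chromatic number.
χ(G) = 3

Clique number ω(G) = 3 (lower bound: χ ≥ ω).
The clique on [3, 4, 8] has size 3, forcing χ ≥ 3, and the coloring below uses 3 colors, so χ(G) = 3.
A valid 3-coloring: color 1: [4]; color 2: [8]; color 3: [3, 6, 7].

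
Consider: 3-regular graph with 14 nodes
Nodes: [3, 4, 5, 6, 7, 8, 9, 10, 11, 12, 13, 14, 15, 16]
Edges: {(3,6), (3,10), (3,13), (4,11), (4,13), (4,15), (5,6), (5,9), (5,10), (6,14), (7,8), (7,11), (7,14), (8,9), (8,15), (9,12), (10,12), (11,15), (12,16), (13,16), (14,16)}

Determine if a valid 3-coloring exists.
Yes, G is 3-colorable

A valid 3-coloring: color 1: [3, 4, 5, 8, 12, 14]; color 2: [6, 9, 10, 11, 13]; color 3: [7, 15, 16].
(χ(G) = 3 ≤ 3.)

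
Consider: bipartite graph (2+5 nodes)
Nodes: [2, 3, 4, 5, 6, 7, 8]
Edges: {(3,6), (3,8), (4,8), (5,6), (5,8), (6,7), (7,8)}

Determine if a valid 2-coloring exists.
A valid 2-coloring: color 1: [2, 6, 8]; color 2: [3, 4, 5, 7].
(χ(G) = 2 ≤ 2.)

Yes, G is 2-colorable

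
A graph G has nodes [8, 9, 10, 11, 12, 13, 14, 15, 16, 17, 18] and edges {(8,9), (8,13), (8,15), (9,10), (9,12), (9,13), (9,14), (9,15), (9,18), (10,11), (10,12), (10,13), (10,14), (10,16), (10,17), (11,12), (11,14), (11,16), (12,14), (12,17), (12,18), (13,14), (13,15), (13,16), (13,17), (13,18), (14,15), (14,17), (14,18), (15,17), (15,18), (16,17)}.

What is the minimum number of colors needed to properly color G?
Clique number ω(G) = 5 (lower bound: χ ≥ ω).
The clique on [9, 13, 14, 15, 18] has size 5, forcing χ ≥ 5, and the coloring below uses 5 colors, so χ(G) = 5.
A valid 5-coloring: color 1: [8, 14, 16]; color 2: [12, 13]; color 3: [9, 11, 17]; color 4: [10, 15]; color 5: [18].

χ(G) = 5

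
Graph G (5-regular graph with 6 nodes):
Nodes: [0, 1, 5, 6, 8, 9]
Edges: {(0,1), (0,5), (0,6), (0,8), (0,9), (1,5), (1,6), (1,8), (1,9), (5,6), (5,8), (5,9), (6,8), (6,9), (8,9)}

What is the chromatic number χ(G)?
χ(G) = 6

Clique number ω(G) = 6 (lower bound: χ ≥ ω).
The clique on [0, 1, 5, 6, 8, 9] has size 6, forcing χ ≥ 6, and the coloring below uses 6 colors, so χ(G) = 6.
A valid 6-coloring: color 1: [6]; color 2: [8]; color 3: [1]; color 4: [5]; color 5: [9]; color 6: [0].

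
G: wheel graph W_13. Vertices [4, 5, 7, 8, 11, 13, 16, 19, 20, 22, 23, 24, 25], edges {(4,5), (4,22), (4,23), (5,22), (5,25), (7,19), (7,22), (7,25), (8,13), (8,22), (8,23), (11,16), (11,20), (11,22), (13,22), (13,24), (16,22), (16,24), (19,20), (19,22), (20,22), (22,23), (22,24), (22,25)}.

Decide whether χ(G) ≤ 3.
A valid 3-coloring: color 1: [22]; color 2: [5, 7, 13, 16, 20, 23]; color 3: [4, 8, 11, 19, 24, 25].
(χ(G) = 3 ≤ 3.)

Yes, G is 3-colorable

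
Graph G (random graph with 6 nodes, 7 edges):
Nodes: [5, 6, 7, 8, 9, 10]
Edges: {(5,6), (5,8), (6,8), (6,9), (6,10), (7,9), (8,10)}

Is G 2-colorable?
No, G is not 2-colorable

The clique on vertices [6, 8, 10] has size 3 > 2, so it alone needs 3 colors.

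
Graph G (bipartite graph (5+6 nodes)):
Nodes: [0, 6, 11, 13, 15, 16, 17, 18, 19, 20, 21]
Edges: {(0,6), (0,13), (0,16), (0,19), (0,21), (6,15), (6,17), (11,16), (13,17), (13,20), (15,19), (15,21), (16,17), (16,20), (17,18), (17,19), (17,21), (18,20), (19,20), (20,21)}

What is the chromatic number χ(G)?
χ(G) = 2

Clique number ω(G) = 2 (lower bound: χ ≥ ω).
The graph is bipartite (no odd cycle), so 2 colors suffice: χ(G) = 2.
A valid 2-coloring: color 1: [0, 11, 15, 17, 20]; color 2: [6, 13, 16, 18, 19, 21].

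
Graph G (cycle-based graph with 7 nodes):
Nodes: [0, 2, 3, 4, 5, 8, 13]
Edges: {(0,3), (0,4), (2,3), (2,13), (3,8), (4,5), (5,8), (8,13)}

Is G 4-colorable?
A valid 4-coloring: color 1: [3, 4, 13]; color 2: [0, 2, 8]; color 3: [5].
(χ(G) = 3 ≤ 4.)

Yes, G is 4-colorable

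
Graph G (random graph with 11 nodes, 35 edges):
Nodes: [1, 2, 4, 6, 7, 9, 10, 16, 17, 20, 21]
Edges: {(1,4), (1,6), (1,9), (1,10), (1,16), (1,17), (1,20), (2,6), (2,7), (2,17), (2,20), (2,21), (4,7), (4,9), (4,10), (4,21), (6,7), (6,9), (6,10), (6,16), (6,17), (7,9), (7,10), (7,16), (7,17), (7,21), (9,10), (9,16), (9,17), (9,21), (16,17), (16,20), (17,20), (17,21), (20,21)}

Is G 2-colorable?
The clique on vertices [1, 6, 9, 16, 17] has size 5 > 2, so it alone needs 5 colors.

No, G is not 2-colorable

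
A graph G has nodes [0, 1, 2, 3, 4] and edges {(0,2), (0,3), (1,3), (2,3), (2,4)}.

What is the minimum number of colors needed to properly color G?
Clique number ω(G) = 3 (lower bound: χ ≥ ω).
The clique on [0, 2, 3] has size 3, forcing χ ≥ 3, and the coloring below uses 3 colors, so χ(G) = 3.
A valid 3-coloring: color 1: [3, 4]; color 2: [1, 2]; color 3: [0].

χ(G) = 3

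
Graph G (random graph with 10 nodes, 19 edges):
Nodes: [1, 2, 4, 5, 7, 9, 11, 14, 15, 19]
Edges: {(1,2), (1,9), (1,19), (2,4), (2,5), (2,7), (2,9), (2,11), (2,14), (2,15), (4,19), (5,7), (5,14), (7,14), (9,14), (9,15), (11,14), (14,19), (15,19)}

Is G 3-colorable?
The clique on vertices [2, 5, 7, 14] has size 4 > 3, so it alone needs 4 colors.

No, G is not 3-colorable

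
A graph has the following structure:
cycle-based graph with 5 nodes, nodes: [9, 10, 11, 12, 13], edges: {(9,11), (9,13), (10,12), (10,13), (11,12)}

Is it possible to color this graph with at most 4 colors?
A valid 4-coloring: color 1: [10, 11]; color 2: [9, 12]; color 3: [13].
(χ(G) = 3 ≤ 4.)

Yes, G is 4-colorable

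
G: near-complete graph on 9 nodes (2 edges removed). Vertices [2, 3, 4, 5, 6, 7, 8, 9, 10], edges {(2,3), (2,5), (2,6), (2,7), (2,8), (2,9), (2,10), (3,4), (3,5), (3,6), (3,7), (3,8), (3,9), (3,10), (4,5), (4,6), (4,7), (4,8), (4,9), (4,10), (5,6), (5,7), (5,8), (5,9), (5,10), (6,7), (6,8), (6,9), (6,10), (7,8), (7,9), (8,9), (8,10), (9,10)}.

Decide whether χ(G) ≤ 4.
No, G is not 4-colorable

The clique on vertices [2, 3, 5, 6, 8, 9, 10] has size 7 > 4, so it alone needs 7 colors.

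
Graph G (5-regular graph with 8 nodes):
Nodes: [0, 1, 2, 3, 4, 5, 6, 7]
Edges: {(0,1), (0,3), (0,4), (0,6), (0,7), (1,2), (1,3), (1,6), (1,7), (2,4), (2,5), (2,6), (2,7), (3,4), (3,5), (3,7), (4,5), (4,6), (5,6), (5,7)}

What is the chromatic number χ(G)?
χ(G) = 4

Clique number ω(G) = 4 (lower bound: χ ≥ ω).
The clique on [0, 1, 3, 7] has size 4, forcing χ ≥ 4, and the coloring below uses 4 colors, so χ(G) = 4.
A valid 4-coloring: color 1: [4, 7]; color 2: [0, 2]; color 3: [3, 6]; color 4: [1, 5].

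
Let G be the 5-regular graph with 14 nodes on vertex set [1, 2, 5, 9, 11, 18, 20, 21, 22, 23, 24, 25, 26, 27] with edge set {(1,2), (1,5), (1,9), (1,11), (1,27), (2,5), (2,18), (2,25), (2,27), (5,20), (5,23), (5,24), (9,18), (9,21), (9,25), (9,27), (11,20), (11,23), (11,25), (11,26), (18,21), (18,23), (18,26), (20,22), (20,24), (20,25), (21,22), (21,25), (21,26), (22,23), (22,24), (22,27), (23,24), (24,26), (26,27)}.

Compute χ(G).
Clique number ω(G) = 3 (lower bound: χ ≥ ω).
Suppose a proper 3-coloring c exists. The clique [1, 2, 5] takes 3 distinct colors; by symmetry let c(1) = 1, c(2) = 2, c(5) = 3.
- Vertex 27: neighbors [1, 2] already have colors [1, 2] ⇒ c(27) = 3.
- Vertex 9: neighbors [1, 27] already have colors [1, 3] ⇒ c(9) = 2.
- Vertex 11: neighbors [1] already have colors [1]; try each remaining color.
- Case c(11) = 2:
  - Vertex 20: neighbors [11, 5] already have colors [2, 3] ⇒ c(20) = 1.
  - Vertex 22: neighbors [20, 27] already have colors [1, 3] ⇒ c(22) = 2.
  - Vertex 24: neighbors [20, 22, 5] already have colors [1, 2, 3] — all 3 colors blocked. Contradiction.
- Case c(11) = 3:
  - Vertex 25: neighbors [2, 11] already have colors [2, 3] ⇒ c(25) = 1.
  - Vertex 21: neighbors [25, 9] already have colors [1, 2] ⇒ c(21) = 3.
  - Vertex 18: neighbors [2, 21] already have colors [2, 3] ⇒ c(18) = 1.
  - Vertex 20: neighbors [25, 5] already have colors [1, 3] ⇒ c(20) = 2.
  - Vertex 24: neighbors [20, 5] already have colors [2, 3] ⇒ c(24) = 1.
  - Vertex 22: neighbors [24, 20, 21] already have colors [1, 2, 3] — all 3 colors blocked. Contradiction.
Every case ends in a contradiction, so G has no proper 3-coloring (χ ≥ 4).
The coloring below uses 4 colors, so χ(G) = 4.
A valid 4-coloring: color 1: [1, 20, 21, 23]; color 2: [2, 9, 22, 26]; color 3: [18, 24, 25, 27]; color 4: [5, 11].

χ(G) = 4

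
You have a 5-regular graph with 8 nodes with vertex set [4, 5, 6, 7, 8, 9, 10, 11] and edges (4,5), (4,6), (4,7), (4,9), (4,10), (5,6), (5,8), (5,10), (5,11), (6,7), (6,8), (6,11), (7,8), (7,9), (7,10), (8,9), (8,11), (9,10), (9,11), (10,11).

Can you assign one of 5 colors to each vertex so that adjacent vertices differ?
A valid 5-coloring: color 1: [7, 11]; color 2: [4, 8]; color 3: [6, 10]; color 4: [5, 9].
(χ(G) = 4 ≤ 5.)

Yes, G is 5-colorable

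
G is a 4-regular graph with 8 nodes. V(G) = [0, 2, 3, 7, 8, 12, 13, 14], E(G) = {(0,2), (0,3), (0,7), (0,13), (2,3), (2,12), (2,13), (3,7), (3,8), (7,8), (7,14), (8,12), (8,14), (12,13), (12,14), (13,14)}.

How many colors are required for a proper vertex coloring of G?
χ(G) = 4

Clique number ω(G) = 3 (lower bound: χ ≥ ω).
Suppose a proper 3-coloring c exists. The clique [0, 2, 3] takes 3 distinct colors; by symmetry let c(0) = 1, c(2) = 2, c(3) = 3.
- Vertex 7: neighbors [0, 3] already have colors [1, 3] ⇒ c(7) = 2.
- Vertex 8: neighbors [7, 3] already have colors [2, 3] ⇒ c(8) = 1.
- Vertex 12: neighbors [8, 2] already have colors [1, 2] ⇒ c(12) = 3.
- Vertex 13: neighbors [0, 2, 12] already have colors [1, 2, 3] — all 3 colors blocked. Contradiction.
The forced assignments end in a contradiction, so G has no proper 3-coloring (χ ≥ 4).
The coloring below uses 4 colors, so χ(G) = 4.
A valid 4-coloring: color 1: [7, 12]; color 2: [2, 14]; color 3: [0, 8]; color 4: [3, 13].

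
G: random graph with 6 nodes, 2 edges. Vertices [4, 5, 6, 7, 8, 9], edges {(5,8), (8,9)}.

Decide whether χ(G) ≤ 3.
Yes, G is 3-colorable

A valid 3-coloring: color 1: [4, 6, 7, 8]; color 2: [5, 9].
(χ(G) = 2 ≤ 3.)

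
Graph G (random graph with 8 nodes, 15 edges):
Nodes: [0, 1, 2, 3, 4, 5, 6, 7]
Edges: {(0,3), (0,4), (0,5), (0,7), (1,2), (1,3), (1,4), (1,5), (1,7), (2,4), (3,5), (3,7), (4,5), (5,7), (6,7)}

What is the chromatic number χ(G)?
Clique number ω(G) = 4 (lower bound: χ ≥ ω).
The clique on [0, 3, 5, 7] has size 4, forcing χ ≥ 4, and the coloring below uses 4 colors, so χ(G) = 4.
A valid 4-coloring: color 1: [2, 5, 6]; color 2: [0, 1]; color 3: [4, 7]; color 4: [3].

χ(G) = 4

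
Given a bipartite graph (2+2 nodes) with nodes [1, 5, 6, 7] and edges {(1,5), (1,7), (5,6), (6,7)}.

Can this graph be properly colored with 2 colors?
A valid 2-coloring: color 1: [5, 7]; color 2: [1, 6].
(χ(G) = 2 ≤ 2.)

Yes, G is 2-colorable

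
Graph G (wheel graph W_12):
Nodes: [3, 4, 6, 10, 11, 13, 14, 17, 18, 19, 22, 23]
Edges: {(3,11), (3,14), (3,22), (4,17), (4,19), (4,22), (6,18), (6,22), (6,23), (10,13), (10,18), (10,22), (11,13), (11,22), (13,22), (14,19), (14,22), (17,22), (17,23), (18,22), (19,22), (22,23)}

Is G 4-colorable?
Yes, G is 4-colorable

A valid 4-coloring: color 1: [22]; color 2: [4, 13, 14, 18, 23]; color 3: [3, 6, 10, 17, 19]; color 4: [11].
(χ(G) = 4 ≤ 4.)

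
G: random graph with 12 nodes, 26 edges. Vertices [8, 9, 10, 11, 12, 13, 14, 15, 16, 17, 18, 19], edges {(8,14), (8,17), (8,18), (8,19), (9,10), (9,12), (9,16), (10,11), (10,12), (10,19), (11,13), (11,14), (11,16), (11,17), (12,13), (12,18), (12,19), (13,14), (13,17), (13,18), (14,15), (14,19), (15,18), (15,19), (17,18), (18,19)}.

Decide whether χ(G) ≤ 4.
Yes, G is 4-colorable

A valid 4-coloring: color 1: [9, 11, 18]; color 2: [13, 16, 19]; color 3: [12, 14, 17]; color 4: [8, 10, 15].
(χ(G) = 4 ≤ 4.)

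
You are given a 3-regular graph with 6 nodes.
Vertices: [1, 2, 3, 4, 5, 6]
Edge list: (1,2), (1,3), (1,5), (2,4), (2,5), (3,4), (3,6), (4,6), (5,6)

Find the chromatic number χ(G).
Clique number ω(G) = 3 (lower bound: χ ≥ ω).
The clique on [1, 2, 5] has size 3, forcing χ ≥ 3, and the coloring below uses 3 colors, so χ(G) = 3.
A valid 3-coloring: color 1: [4, 5]; color 2: [1, 6]; color 3: [2, 3].

χ(G) = 3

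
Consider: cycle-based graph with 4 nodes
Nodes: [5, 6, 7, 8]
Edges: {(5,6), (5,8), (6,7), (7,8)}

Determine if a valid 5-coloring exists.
Yes, G is 5-colorable

A valid 5-coloring: color 1: [6, 8]; color 2: [5, 7].
(χ(G) = 2 ≤ 5.)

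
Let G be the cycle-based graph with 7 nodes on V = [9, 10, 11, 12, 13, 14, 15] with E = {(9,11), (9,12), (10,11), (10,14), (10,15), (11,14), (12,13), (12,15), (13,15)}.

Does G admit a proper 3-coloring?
A valid 3-coloring: color 1: [10, 12]; color 2: [11, 15]; color 3: [9, 13, 14].
(χ(G) = 3 ≤ 3.)

Yes, G is 3-colorable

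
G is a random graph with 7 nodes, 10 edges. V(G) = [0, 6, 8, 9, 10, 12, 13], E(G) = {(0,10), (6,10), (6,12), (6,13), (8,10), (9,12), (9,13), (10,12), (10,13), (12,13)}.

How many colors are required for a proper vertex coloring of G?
Clique number ω(G) = 4 (lower bound: χ ≥ ω).
The clique on [6, 10, 12, 13] has size 4, forcing χ ≥ 4, and the coloring below uses 4 colors, so χ(G) = 4.
A valid 4-coloring: color 1: [9, 10]; color 2: [0, 8, 12]; color 3: [13]; color 4: [6].

χ(G) = 4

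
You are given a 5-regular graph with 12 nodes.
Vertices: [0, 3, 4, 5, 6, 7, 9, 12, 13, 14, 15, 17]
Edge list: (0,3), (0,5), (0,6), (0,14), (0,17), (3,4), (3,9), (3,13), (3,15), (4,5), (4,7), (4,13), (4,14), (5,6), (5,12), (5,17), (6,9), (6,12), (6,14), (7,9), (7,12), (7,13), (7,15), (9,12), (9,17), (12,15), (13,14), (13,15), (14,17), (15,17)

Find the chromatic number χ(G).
χ(G) = 4

Clique number ω(G) = 3 (lower bound: χ ≥ ω).
Suppose a proper 3-coloring c exists. The clique [0, 5, 6] takes 3 distinct colors; by symmetry let c(0) = 1, c(5) = 2, c(6) = 3.
- Vertex 12: neighbors [5, 6] already have colors [2, 3] ⇒ c(12) = 1.
- Vertex 9: neighbors [12, 6] already have colors [1, 3] ⇒ c(9) = 2.
- Vertex 3: neighbors [0, 9] already have colors [1, 2] ⇒ c(3) = 3.
- Vertex 4: neighbors [5, 3] already have colors [2, 3] ⇒ c(4) = 1.
- Vertex 13: neighbors [4, 3] already have colors [1, 3] ⇒ c(13) = 2.
- Vertex 15: neighbors [12, 13, 3] already have colors [1, 2, 3] — all 3 colors blocked. Contradiction.
The forced assignments end in a contradiction, so G has no proper 3-coloring (χ ≥ 4).
The coloring below uses 4 colors, so χ(G) = 4.
A valid 4-coloring: color 1: [3, 5, 7, 14]; color 2: [12, 13, 17]; color 3: [4, 6, 15]; color 4: [0, 9].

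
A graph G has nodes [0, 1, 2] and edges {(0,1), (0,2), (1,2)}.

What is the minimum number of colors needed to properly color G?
Clique number ω(G) = 3 (lower bound: χ ≥ ω).
The clique on [0, 1, 2] has size 3, forcing χ ≥ 3, and the coloring below uses 3 colors, so χ(G) = 3.
A valid 3-coloring: color 1: [1]; color 2: [0]; color 3: [2].

χ(G) = 3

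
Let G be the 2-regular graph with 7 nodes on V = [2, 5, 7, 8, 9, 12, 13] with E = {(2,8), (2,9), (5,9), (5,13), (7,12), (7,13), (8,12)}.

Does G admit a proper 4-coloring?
Yes, G is 4-colorable

A valid 4-coloring: color 1: [2, 5, 12]; color 2: [7, 8, 9]; color 3: [13].
(χ(G) = 3 ≤ 4.)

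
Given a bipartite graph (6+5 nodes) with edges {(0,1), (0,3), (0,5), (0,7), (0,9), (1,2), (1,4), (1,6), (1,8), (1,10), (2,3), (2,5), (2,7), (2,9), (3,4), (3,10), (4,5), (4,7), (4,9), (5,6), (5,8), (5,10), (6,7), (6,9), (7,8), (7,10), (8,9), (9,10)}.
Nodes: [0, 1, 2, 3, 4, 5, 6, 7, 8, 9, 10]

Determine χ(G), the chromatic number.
χ(G) = 2

Clique number ω(G) = 2 (lower bound: χ ≥ ω).
The graph is bipartite (no odd cycle), so 2 colors suffice: χ(G) = 2.
A valid 2-coloring: color 1: [1, 3, 5, 7, 9]; color 2: [0, 2, 4, 6, 8, 10].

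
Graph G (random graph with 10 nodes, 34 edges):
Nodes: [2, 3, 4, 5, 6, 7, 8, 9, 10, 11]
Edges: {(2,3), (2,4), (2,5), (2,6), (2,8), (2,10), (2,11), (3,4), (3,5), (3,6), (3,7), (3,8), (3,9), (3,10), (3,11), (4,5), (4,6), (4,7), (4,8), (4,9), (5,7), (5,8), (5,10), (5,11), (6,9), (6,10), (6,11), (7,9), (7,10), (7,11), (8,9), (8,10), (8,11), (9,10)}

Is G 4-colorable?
No, G is not 4-colorable

The clique on vertices [2, 3, 5, 8, 10] has size 5 > 4, so it alone needs 5 colors.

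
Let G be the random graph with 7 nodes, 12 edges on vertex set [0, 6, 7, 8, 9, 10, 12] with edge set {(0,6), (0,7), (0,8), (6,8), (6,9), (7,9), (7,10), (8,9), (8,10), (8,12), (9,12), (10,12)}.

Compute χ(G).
Clique number ω(G) = 3 (lower bound: χ ≥ ω).
The clique on [8, 10, 12] has size 3, forcing χ ≥ 3, and the coloring below uses 3 colors, so χ(G) = 3.
A valid 3-coloring: color 1: [7, 8]; color 2: [0, 9, 10]; color 3: [6, 12].

χ(G) = 3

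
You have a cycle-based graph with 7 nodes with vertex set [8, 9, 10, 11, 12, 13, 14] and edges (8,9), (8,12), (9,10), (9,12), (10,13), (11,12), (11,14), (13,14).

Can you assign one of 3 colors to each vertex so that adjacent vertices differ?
Yes, G is 3-colorable

A valid 3-coloring: color 1: [10, 12, 14]; color 2: [9, 11, 13]; color 3: [8].
(χ(G) = 3 ≤ 3.)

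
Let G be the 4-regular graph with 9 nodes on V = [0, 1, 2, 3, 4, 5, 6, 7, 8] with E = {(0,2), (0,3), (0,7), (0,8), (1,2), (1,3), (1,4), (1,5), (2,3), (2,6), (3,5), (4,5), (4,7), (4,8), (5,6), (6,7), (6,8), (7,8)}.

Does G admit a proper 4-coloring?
A valid 4-coloring: color 1: [0, 4, 6]; color 2: [1, 7]; color 3: [3, 8]; color 4: [2, 5].
(χ(G) = 4 ≤ 4.)

Yes, G is 4-colorable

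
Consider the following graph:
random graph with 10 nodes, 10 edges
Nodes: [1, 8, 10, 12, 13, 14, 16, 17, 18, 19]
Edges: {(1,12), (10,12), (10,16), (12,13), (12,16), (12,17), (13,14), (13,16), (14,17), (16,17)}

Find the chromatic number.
χ(G) = 3

Clique number ω(G) = 3 (lower bound: χ ≥ ω).
The clique on [12, 16, 17] has size 3, forcing χ ≥ 3, and the coloring below uses 3 colors, so χ(G) = 3.
A valid 3-coloring: color 1: [8, 12, 14, 18, 19]; color 2: [1, 16]; color 3: [10, 13, 17].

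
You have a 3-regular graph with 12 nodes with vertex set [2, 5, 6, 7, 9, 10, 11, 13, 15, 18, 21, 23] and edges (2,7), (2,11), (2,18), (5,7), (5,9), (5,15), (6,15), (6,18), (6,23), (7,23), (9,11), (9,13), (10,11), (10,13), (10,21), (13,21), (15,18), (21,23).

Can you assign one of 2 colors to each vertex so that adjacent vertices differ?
The clique on vertices [6, 15, 18] has size 3 > 2, so it alone needs 3 colors.

No, G is not 2-colorable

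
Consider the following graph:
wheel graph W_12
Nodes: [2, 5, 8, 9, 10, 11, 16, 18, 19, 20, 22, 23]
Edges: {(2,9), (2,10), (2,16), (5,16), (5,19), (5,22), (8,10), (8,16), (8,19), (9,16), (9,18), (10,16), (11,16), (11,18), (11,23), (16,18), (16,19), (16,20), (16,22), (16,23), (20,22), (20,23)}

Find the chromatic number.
χ(G) = 4

Clique number ω(G) = 3 (lower bound: χ ≥ ω).
Odd cycle [5, 19, 8, 10, 2, 9, 18, 11, 23, 20, 22] needs 3 colors (χ ≥ 3).
Vertex 16 is adjacent to every vertex of [2, 5, 8, 9, 10, 11, 18, 19, 20, 22, 23], which already need 3 colors among themselves, so 16 needs a new color (χ ≥ 4).
The coloring below uses 4 colors, so χ(G) = 4.
A valid 4-coloring: color 1: [16]; color 2: [2, 5, 8, 18, 20]; color 3: [9, 10, 11, 19, 22]; color 4: [23].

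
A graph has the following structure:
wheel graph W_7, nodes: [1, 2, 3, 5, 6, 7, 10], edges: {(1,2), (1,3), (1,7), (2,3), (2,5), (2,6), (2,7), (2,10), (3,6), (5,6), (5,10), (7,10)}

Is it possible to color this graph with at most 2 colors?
The clique on vertices [1, 2, 3] has size 3 > 2, so it alone needs 3 colors.

No, G is not 2-colorable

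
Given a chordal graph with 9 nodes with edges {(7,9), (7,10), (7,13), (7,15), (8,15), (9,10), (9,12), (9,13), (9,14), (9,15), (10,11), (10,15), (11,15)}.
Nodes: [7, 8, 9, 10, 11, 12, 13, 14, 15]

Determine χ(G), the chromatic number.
Clique number ω(G) = 4 (lower bound: χ ≥ ω).
The clique on [7, 9, 10, 15] has size 4, forcing χ ≥ 4, and the coloring below uses 4 colors, so χ(G) = 4.
A valid 4-coloring: color 1: [8, 9, 11]; color 2: [12, 13, 14, 15]; color 3: [10]; color 4: [7].

χ(G) = 4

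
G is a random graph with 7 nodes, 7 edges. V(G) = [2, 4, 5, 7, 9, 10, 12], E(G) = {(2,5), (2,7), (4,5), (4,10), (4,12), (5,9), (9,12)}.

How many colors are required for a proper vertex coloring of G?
Clique number ω(G) = 2 (lower bound: χ ≥ ω).
The graph is bipartite (no odd cycle), so 2 colors suffice: χ(G) = 2.
A valid 2-coloring: color 1: [2, 4, 9]; color 2: [5, 7, 10, 12].

χ(G) = 2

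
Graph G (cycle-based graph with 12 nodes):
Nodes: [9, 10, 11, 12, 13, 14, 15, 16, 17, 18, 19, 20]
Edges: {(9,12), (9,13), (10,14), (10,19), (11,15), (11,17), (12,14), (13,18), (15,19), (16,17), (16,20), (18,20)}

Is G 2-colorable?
Yes, G is 2-colorable

A valid 2-coloring: color 1: [10, 12, 13, 15, 17, 20]; color 2: [9, 11, 14, 16, 18, 19].
(χ(G) = 2 ≤ 2.)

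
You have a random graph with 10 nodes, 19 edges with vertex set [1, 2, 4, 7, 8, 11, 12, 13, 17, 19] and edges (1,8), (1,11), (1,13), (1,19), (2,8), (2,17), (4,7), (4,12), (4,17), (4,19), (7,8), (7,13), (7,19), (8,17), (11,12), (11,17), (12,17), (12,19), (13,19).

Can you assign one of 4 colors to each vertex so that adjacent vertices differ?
Yes, G is 4-colorable

A valid 4-coloring: color 1: [17, 19]; color 2: [1, 2, 7, 12]; color 3: [4, 8, 11, 13].
(χ(G) = 3 ≤ 4.)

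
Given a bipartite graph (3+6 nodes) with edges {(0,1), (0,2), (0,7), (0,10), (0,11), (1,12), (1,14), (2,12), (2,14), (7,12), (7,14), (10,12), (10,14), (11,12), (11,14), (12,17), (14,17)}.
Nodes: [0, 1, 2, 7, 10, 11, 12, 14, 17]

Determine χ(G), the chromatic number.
χ(G) = 2

Clique number ω(G) = 2 (lower bound: χ ≥ ω).
The graph is bipartite (no odd cycle), so 2 colors suffice: χ(G) = 2.
A valid 2-coloring: color 1: [0, 12, 14]; color 2: [1, 2, 7, 10, 11, 17].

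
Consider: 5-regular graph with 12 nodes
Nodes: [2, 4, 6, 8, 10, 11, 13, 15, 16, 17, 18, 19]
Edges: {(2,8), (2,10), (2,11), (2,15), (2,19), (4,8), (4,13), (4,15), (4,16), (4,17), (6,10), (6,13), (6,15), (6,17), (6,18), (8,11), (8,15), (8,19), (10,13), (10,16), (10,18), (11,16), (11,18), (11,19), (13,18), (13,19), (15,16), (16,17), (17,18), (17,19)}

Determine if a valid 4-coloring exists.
A valid 4-coloring: color 1: [11, 13, 15, 17]; color 2: [2, 4, 18]; color 3: [6, 8, 16]; color 4: [10, 19].
(χ(G) = 4 ≤ 4.)

Yes, G is 4-colorable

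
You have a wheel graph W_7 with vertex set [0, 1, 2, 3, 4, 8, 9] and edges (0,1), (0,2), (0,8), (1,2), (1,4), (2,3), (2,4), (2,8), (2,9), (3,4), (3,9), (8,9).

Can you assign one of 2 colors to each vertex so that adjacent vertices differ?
The clique on vertices [0, 2, 8] has size 3 > 2, so it alone needs 3 colors.

No, G is not 2-colorable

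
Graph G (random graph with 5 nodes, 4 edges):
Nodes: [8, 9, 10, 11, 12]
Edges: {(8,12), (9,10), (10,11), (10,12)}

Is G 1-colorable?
Edge (8,12) forces its endpoints to differ, so 1 color is not enough.

No, G is not 1-colorable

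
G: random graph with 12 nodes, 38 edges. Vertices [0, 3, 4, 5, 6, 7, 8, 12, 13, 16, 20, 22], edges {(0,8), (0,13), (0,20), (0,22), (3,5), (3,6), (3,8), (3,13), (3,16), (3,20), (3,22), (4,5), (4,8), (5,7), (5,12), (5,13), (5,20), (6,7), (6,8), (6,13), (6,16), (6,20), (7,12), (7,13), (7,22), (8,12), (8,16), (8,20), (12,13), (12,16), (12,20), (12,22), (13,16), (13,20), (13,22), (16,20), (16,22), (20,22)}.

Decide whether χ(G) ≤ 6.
A valid 6-coloring: color 1: [4, 7, 20]; color 2: [8, 13]; color 3: [0, 3, 12]; color 4: [5, 6, 22]; color 5: [16].
(χ(G) = 5 ≤ 6.)

Yes, G is 6-colorable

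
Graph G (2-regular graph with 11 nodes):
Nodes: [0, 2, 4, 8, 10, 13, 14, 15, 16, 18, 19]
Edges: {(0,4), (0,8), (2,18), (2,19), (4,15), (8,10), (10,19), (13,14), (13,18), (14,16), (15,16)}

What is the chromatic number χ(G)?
Clique number ω(G) = 2 (lower bound: χ ≥ ω).
Odd cycle [19, 2, 18, 13, 14, 16, 15, 4, 0, 8, 10] needs 3 colors (χ ≥ 3).
The coloring below uses 3 colors, so χ(G) = 3.
A valid 3-coloring: color 1: [4, 8, 16, 18, 19]; color 2: [0, 2, 10, 13, 15]; color 3: [14].

χ(G) = 3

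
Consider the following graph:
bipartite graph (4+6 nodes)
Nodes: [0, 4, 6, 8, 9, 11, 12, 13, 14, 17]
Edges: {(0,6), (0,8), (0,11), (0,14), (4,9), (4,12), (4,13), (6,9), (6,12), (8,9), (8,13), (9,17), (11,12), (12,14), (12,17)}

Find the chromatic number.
χ(G) = 2

Clique number ω(G) = 2 (lower bound: χ ≥ ω).
The graph is bipartite (no odd cycle), so 2 colors suffice: χ(G) = 2.
A valid 2-coloring: color 1: [0, 9, 12, 13]; color 2: [4, 6, 8, 11, 14, 17].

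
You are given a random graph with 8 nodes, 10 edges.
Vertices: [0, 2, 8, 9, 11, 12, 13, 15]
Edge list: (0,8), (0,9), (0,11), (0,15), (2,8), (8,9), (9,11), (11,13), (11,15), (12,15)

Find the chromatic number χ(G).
χ(G) = 3

Clique number ω(G) = 3 (lower bound: χ ≥ ω).
The clique on [0, 8, 9] has size 3, forcing χ ≥ 3, and the coloring below uses 3 colors, so χ(G) = 3.
A valid 3-coloring: color 1: [8, 11, 12]; color 2: [0, 2, 13]; color 3: [9, 15].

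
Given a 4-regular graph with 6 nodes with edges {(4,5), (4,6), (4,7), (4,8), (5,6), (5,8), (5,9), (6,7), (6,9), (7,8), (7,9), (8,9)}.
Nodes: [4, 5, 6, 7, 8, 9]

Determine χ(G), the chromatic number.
Clique number ω(G) = 3 (lower bound: χ ≥ ω).
The clique on [5, 8, 9] has size 3, forcing χ ≥ 3, and the coloring below uses 3 colors, so χ(G) = 3.
A valid 3-coloring: color 1: [5, 7]; color 2: [4, 9]; color 3: [6, 8].

χ(G) = 3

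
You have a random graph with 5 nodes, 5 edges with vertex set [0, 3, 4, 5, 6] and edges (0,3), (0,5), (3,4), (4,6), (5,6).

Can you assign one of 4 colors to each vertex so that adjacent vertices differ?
A valid 4-coloring: color 1: [4, 5]; color 2: [3, 6]; color 3: [0].
(χ(G) = 3 ≤ 4.)

Yes, G is 4-colorable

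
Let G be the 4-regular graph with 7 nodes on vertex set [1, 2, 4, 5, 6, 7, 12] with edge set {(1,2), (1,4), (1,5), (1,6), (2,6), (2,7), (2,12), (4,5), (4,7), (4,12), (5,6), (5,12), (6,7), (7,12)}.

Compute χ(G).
Clique number ω(G) = 3 (lower bound: χ ≥ ω).
Suppose a proper 3-coloring c exists. The clique [1, 2, 6] takes 3 distinct colors; by symmetry let c(1) = 1, c(2) = 2, c(6) = 3.
- Vertex 5: neighbors [1, 6] already have colors [1, 3] ⇒ c(5) = 2.
- Vertex 4: neighbors [1, 5] already have colors [1, 2] ⇒ c(4) = 3.
- Vertex 7: neighbors [2, 4] already have colors [2, 3] ⇒ c(7) = 1.
- Vertex 12: neighbors [7, 2, 4] already have colors [1, 2, 3] — all 3 colors blocked. Contradiction.
The forced assignments end in a contradiction, so G has no proper 3-coloring (χ ≥ 4).
The coloring below uses 4 colors, so χ(G) = 4.
A valid 4-coloring: color 1: [2, 4]; color 2: [1, 12]; color 3: [5, 7]; color 4: [6].

χ(G) = 4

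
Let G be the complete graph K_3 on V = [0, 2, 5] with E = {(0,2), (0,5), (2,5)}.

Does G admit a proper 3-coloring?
A valid 3-coloring: color 1: [0]; color 2: [5]; color 3: [2].
(χ(G) = 3 ≤ 3.)

Yes, G is 3-colorable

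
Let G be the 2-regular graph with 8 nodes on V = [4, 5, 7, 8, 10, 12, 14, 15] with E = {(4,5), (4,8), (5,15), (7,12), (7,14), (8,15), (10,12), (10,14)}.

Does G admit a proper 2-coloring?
A valid 2-coloring: color 1: [5, 7, 8, 10]; color 2: [4, 12, 14, 15].
(χ(G) = 2 ≤ 2.)

Yes, G is 2-colorable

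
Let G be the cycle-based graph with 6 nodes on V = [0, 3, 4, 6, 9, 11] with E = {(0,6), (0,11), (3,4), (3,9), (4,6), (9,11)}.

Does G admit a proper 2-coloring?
A valid 2-coloring: color 1: [0, 4, 9]; color 2: [3, 6, 11].
(χ(G) = 2 ≤ 2.)

Yes, G is 2-colorable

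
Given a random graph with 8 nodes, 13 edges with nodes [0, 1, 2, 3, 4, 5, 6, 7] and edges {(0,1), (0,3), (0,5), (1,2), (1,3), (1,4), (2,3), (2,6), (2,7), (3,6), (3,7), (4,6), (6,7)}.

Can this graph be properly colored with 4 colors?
Yes, G is 4-colorable

A valid 4-coloring: color 1: [3, 4, 5]; color 2: [0, 2]; color 3: [1, 6]; color 4: [7].
(χ(G) = 4 ≤ 4.)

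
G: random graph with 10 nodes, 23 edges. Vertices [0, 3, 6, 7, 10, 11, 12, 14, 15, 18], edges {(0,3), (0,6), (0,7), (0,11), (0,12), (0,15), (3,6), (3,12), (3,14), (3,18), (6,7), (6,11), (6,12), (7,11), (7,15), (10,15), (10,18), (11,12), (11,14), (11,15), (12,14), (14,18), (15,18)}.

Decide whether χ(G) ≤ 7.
Yes, G is 7-colorable

A valid 7-coloring: color 1: [0, 18]; color 2: [3, 10, 11]; color 3: [6, 14, 15]; color 4: [7, 12].
(χ(G) = 4 ≤ 7.)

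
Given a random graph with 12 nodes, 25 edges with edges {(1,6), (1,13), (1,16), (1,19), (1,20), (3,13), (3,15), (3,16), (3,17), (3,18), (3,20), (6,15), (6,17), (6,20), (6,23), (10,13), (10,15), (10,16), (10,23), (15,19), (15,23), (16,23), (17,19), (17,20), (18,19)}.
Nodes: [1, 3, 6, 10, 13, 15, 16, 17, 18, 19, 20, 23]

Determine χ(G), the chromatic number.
χ(G) = 3

Clique number ω(G) = 3 (lower bound: χ ≥ ω).
The clique on [1, 6, 20] has size 3, forcing χ ≥ 3, and the coloring below uses 3 colors, so χ(G) = 3.
A valid 3-coloring: color 1: [3, 6, 10, 19]; color 2: [13, 15, 16, 18, 20]; color 3: [1, 17, 23].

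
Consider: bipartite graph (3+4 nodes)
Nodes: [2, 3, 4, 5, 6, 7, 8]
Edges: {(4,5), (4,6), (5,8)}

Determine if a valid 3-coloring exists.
Yes, G is 3-colorable

A valid 3-coloring: color 1: [2, 3, 5, 6, 7]; color 2: [4, 8].
(χ(G) = 2 ≤ 3.)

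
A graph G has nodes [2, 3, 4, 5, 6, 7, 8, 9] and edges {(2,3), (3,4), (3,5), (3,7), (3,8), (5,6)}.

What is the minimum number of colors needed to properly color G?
χ(G) = 2

Clique number ω(G) = 2 (lower bound: χ ≥ ω).
The graph is bipartite (no odd cycle), so 2 colors suffice: χ(G) = 2.
A valid 2-coloring: color 1: [3, 6, 9]; color 2: [2, 4, 5, 7, 8].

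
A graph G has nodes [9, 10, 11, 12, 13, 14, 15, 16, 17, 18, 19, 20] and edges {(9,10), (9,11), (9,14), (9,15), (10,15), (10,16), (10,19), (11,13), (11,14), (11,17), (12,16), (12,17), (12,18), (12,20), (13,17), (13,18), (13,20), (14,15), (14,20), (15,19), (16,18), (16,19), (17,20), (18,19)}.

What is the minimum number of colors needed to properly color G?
Clique number ω(G) = 3 (lower bound: χ ≥ ω).
The clique on [9, 10, 15] has size 3, forcing χ ≥ 3, and the coloring below uses 3 colors, so χ(G) = 3.
A valid 3-coloring: color 1: [10, 14, 17, 18]; color 2: [11, 15, 16, 20]; color 3: [9, 12, 13, 19].

χ(G) = 3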